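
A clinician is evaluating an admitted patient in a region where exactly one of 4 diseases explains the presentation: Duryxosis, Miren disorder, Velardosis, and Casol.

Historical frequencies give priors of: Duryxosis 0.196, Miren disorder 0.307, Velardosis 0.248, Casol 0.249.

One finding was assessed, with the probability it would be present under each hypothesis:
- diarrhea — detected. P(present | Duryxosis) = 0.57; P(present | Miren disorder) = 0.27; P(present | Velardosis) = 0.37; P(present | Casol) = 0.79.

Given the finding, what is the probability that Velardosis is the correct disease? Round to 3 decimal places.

Multiply each prior by the likelihood of the finding:
  Duryxosis: 0.196 × 0.57 = 0.11172
  Miren disorder: 0.307 × 0.27 = 0.08289
  Velardosis: 0.248 × 0.37 = 0.09176
  Casol: 0.249 × 0.79 = 0.19671
Marginal likelihood of the evidence = 0.48308.
P(Velardosis | evidence) = 0.09176 / 0.48308 ≈ 0.190.

0.190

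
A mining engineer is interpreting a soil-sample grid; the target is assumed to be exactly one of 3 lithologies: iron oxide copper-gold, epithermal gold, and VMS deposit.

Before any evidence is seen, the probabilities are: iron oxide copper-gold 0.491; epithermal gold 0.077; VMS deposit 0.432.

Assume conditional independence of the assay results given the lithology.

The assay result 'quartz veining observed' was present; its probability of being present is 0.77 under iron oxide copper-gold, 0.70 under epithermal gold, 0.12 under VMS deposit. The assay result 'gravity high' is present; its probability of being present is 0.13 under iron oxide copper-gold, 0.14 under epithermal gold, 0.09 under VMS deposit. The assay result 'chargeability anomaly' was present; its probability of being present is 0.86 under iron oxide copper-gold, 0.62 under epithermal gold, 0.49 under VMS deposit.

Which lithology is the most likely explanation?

By Bayes' rule with conditional independence, the unnormalized weight for each hypothesis is prior × ∏ likelihoods:
  iron oxide copper-gold: 0.491 × 0.77 × 0.13 × 0.86 = 0.042268
  epithermal gold: 0.077 × 0.70 × 0.14 × 0.62 = 0.0046785
  VMS deposit: 0.432 × 0.12 × 0.09 × 0.49 = 0.0022861
The unnormalized weights sum to 0.049233.
P(iron oxide copper-gold | evidence) ≈ 0.042268 / 0.049233 ≈ 0.859
P(epithermal gold | evidence) ≈ 0.0046785 / 0.049233 ≈ 0.095
P(VMS deposit | evidence) ≈ 0.0022861 / 0.049233 ≈ 0.046
The largest is 0.859, so iron oxide copper-gold is most probable.

iron oxide copper-gold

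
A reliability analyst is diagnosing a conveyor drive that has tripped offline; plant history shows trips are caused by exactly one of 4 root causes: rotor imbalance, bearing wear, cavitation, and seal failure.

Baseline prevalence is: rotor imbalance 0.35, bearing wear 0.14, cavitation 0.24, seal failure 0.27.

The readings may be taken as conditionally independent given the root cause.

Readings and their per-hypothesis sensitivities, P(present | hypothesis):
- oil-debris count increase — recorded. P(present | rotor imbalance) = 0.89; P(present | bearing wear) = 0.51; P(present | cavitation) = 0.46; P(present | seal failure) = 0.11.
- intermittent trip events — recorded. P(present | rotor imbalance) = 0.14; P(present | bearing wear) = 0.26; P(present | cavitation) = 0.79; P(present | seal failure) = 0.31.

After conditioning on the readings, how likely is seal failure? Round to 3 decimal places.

By Bayes' rule with conditional independence, the unnormalized weight for each hypothesis is prior × ∏ likelihoods:
  rotor imbalance: 0.35 × 0.89 × 0.14 = 0.04361
  bearing wear: 0.14 × 0.51 × 0.26 = 0.018564
  cavitation: 0.24 × 0.46 × 0.79 = 0.087216
  seal failure: 0.27 × 0.11 × 0.31 = 0.009207
Marginal likelihood of the evidence = 0.1586.
P(seal failure | evidence) = 0.009207 / 0.1586 ≈ 0.058.

0.058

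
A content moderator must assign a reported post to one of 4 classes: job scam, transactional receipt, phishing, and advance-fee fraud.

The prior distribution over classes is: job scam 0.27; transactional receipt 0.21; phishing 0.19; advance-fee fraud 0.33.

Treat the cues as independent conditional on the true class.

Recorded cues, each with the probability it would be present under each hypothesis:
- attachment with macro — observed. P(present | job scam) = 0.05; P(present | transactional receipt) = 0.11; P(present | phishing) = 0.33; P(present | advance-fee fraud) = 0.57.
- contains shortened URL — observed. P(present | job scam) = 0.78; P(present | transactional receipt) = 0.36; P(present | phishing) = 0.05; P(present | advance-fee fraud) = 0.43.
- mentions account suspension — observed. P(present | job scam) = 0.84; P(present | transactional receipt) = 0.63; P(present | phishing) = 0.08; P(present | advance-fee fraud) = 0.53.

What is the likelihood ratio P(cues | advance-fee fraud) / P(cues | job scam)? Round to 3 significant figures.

Joint likelihood of the cue pattern under each hypothesis:
  advance-fee fraud: 0.57 × 0.43 × 0.53 = 0.1299
  job scam: 0.05 × 0.78 × 0.84 = 0.03276
Bayes factor = 0.1299 / 0.03276 ≈ 3.97

3.97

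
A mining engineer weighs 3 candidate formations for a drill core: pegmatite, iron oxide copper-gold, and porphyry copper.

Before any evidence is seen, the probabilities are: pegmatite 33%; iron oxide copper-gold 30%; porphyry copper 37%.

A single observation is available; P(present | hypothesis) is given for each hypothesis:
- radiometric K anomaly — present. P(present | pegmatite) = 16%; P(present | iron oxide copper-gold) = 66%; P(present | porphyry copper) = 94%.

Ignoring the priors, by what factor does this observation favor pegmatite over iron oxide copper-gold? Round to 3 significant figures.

0.242

Likelihood of this observation under each hypothesis:
  pegmatite: 0.16
  iron oxide copper-gold: 0.66
Bayes factor = 0.16 / 0.66 ≈ 0.242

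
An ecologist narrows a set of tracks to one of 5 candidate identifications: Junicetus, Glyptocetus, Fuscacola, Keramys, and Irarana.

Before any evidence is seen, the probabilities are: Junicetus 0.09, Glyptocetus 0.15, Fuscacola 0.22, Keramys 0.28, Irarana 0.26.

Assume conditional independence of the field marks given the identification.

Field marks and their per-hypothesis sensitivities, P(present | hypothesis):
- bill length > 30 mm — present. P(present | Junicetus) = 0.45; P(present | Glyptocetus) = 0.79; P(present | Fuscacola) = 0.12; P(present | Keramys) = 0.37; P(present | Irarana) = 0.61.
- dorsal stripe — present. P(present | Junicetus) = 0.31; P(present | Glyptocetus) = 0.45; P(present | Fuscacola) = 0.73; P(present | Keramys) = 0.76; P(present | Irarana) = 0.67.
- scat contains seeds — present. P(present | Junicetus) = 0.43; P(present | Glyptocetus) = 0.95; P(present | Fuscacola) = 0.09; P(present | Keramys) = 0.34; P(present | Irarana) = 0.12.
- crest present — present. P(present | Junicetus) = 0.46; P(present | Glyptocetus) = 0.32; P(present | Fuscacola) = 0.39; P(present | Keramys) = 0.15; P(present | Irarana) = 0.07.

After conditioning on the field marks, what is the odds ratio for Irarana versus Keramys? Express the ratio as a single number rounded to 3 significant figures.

Posterior odds equal prior odds times the likelihood ratio; only the two competing hypotheses matter.
  Irarana: 0.26 × 0.61 × 0.67 × 0.12 × 0.07 = 0.0008926
  Keramys: 0.28 × 0.37 × 0.76 × 0.34 × 0.15 = 0.0040155
Posterior odds = 0.0008926 / 0.0040155 ≈ 0.222.

0.222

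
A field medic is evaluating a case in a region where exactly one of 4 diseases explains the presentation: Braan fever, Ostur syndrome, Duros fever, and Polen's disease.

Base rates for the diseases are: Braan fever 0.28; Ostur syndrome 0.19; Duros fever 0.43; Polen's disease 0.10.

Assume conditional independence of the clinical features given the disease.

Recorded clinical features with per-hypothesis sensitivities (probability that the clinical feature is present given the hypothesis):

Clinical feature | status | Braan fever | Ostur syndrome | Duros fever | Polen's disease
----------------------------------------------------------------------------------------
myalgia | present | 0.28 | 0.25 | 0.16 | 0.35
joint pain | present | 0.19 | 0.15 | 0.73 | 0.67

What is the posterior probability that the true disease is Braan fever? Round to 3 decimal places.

For each hypothesis, the unnormalized posterior weight is prior × product of the clinical feature likelihoods:
  Braan fever: 0.28 × 0.28 × 0.19 = 0.014896
  Ostur syndrome: 0.19 × 0.25 × 0.15 = 0.007125
  Duros fever: 0.43 × 0.16 × 0.73 = 0.050224
  Polen's disease: 0.10 × 0.35 × 0.67 = 0.02345
Marginal likelihood of the evidence = 0.095695.
P(Braan fever | evidence) = 0.014896 / 0.095695 ≈ 0.156.

0.156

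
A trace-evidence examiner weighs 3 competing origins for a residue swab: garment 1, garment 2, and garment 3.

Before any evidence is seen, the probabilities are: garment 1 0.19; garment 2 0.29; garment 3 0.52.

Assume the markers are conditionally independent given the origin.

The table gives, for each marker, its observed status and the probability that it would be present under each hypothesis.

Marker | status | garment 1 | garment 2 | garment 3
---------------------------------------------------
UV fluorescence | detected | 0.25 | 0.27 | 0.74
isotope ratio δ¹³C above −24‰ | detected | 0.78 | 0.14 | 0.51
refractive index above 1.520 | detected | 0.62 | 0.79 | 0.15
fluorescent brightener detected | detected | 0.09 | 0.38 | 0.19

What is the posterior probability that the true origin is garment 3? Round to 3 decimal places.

0.511

For each hypothesis, the unnormalized posterior weight is prior × product of the marker likelihoods:
  garment 1: 0.19 × 0.25 × 0.78 × 0.62 × 0.09 = 0.0020674
  garment 2: 0.29 × 0.27 × 0.14 × 0.79 × 0.38 = 0.0032908
  garment 3: 0.52 × 0.74 × 0.51 × 0.15 × 0.19 = 0.0055931
The unnormalized weights sum to 0.010951.
P(garment 3 | evidence) = 0.0055931 / 0.010951 ≈ 0.511.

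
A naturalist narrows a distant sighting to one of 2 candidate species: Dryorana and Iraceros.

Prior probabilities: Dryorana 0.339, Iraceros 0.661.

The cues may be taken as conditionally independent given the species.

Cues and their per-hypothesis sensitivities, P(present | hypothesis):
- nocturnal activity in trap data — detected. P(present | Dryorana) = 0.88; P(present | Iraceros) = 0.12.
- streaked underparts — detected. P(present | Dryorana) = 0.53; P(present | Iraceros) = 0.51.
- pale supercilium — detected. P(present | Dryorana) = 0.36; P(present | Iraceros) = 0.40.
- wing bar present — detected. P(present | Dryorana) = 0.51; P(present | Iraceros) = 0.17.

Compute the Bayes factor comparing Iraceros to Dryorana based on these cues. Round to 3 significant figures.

The Bayes factor is the ratio of the joint likelihoods of the cue pattern under the two hypotheses.
  Iraceros: 0.12 × 0.51 × 0.40 × 0.17 = 0.0041616
  Dryorana: 0.88 × 0.53 × 0.36 × 0.51 = 0.085631
Bayes factor = 0.0041616 / 0.085631 ≈ 0.0486

0.0486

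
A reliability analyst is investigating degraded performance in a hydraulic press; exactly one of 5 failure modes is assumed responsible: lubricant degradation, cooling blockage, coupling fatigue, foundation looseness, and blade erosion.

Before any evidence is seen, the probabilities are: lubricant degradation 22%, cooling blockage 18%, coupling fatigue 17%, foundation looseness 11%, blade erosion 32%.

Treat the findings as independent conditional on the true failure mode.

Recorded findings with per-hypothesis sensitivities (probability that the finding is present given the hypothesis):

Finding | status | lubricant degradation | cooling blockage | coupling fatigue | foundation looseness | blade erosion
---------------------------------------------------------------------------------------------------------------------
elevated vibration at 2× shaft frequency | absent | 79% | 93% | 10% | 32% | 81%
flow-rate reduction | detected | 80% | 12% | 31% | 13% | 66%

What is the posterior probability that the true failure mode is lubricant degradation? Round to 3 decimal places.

For each hypothesis, the unnormalized posterior weight is prior × product of the finding likelihoods (using 1 − P(present | H) for each absent finding):
  lubricant degradation: 0.22 × (1 − 0.79) × 0.80 = 0.03696
  cooling blockage: 0.18 × (1 − 0.93) × 0.12 = 0.001512
  coupling fatigue: 0.17 × (1 − 0.10) × 0.31 = 0.04743
  foundation looseness: 0.11 × (1 − 0.32) × 0.13 = 0.009724
  blade erosion: 0.32 × (1 − 0.81) × 0.66 = 0.040128
The unnormalized weights sum to 0.13575.
P(lubricant degradation | evidence) = 0.03696 / 0.13575 ≈ 0.272.

0.272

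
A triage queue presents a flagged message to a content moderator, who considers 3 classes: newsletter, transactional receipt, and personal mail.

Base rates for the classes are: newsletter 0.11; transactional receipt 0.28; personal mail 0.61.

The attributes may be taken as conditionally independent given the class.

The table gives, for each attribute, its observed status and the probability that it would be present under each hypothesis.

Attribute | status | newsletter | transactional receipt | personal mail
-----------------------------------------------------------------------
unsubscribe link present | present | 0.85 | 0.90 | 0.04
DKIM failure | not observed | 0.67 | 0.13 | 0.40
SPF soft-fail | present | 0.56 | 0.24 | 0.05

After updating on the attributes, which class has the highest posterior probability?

transactional receipt

For each hypothesis, the unnormalized posterior weight is prior × product of the attribute likelihoods (using 1 − P(present | H) for each absent attribute):
  newsletter: 0.11 × 0.85 × (1 − 0.67) × 0.56 = 0.017279
  transactional receipt: 0.28 × 0.90 × (1 − 0.13) × 0.24 = 0.052618
  personal mail: 0.61 × 0.04 × (1 − 0.40) × 0.05 = 0.000732
The unnormalized weights sum to 0.070628.
P(newsletter | evidence) ≈ 0.017279 / 0.070628 ≈ 0.245
P(transactional receipt | evidence) ≈ 0.052618 / 0.070628 ≈ 0.745
P(personal mail | evidence) ≈ 0.000732 / 0.070628 ≈ 0.010
The largest is 0.745, so transactional receipt is most probable.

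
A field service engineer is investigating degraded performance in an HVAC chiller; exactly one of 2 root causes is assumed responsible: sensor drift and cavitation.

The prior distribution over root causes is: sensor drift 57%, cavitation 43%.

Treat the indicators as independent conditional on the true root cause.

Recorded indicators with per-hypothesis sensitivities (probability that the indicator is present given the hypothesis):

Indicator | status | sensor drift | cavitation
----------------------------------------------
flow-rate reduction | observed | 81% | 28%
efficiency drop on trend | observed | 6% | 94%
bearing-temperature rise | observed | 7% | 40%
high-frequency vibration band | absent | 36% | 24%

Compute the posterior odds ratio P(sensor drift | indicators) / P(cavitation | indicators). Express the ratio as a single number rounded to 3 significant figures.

0.0361

Unnormalized posterior weight (prior times the indicator likelihoods) for each of the two hypotheses (using 1 − P(present | H) for each absent indicator):
  sensor drift: 0.57 × 0.81 × 0.06 × 0.07 × (1 − 0.36) = 0.001241
  cavitation: 0.43 × 0.28 × 0.94 × 0.40 × (1 − 0.24) = 0.034406
Posterior odds = 0.001241 / 0.034406 ≈ 0.0361.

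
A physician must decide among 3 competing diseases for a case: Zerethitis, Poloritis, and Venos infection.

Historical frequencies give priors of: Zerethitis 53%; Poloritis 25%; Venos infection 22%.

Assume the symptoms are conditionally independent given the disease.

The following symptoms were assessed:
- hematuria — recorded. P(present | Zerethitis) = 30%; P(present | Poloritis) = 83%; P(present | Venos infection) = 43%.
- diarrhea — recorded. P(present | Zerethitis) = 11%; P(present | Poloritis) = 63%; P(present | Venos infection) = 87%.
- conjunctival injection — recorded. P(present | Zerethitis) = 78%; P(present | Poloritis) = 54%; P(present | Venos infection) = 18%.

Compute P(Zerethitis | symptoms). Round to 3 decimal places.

0.138

Multiply each prior by the joint likelihood of the symptom pattern:
  Zerethitis: 0.53 × 0.30 × 0.11 × 0.78 = 0.013642
  Poloritis: 0.25 × 0.83 × 0.63 × 0.54 = 0.070592
  Venos infection: 0.22 × 0.43 × 0.87 × 0.18 = 0.014814
Marginal likelihood of the evidence = 0.099048.
P(Zerethitis | evidence) = 0.013642 / 0.099048 ≈ 0.138.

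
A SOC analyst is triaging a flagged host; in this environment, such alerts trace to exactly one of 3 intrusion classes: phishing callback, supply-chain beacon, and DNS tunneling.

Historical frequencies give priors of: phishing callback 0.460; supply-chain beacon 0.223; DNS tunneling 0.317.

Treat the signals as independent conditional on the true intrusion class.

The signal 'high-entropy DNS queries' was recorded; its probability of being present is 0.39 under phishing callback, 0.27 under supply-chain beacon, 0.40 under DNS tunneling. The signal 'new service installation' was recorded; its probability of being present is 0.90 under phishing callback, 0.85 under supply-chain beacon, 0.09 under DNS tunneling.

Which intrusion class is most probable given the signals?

phishing callback

For each hypothesis, the unnormalized posterior weight is prior × product of the signal likelihoods:
  phishing callback: 0.460 × 0.39 × 0.90 = 0.16146
  supply-chain beacon: 0.223 × 0.27 × 0.85 = 0.051179
  DNS tunneling: 0.317 × 0.40 × 0.09 = 0.011412
The unnormalized weights sum to 0.22405.
P(phishing callback | evidence) ≈ 0.16146 / 0.22405 ≈ 0.721
P(supply-chain beacon | evidence) ≈ 0.051179 / 0.22405 ≈ 0.228
P(DNS tunneling | evidence) ≈ 0.011412 / 0.22405 ≈ 0.051
The largest is 0.721, so phishing callback is most probable.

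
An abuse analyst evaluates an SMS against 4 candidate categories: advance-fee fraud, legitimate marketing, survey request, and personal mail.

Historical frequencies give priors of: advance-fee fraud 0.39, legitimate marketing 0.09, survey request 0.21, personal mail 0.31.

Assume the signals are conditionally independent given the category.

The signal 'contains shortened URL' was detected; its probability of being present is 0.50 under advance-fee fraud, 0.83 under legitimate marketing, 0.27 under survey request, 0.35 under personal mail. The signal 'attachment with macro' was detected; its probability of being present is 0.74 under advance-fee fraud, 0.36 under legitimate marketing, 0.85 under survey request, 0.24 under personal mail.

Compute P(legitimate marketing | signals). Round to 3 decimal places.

0.110

Multiply each prior by the joint likelihood of the signal pattern:
  advance-fee fraud: 0.39 × 0.50 × 0.74 = 0.1443
  legitimate marketing: 0.09 × 0.83 × 0.36 = 0.026892
  survey request: 0.21 × 0.27 × 0.85 = 0.048195
  personal mail: 0.31 × 0.35 × 0.24 = 0.02604
The unnormalized weights sum to 0.24543.
P(legitimate marketing | evidence) = 0.026892 / 0.24543 ≈ 0.110.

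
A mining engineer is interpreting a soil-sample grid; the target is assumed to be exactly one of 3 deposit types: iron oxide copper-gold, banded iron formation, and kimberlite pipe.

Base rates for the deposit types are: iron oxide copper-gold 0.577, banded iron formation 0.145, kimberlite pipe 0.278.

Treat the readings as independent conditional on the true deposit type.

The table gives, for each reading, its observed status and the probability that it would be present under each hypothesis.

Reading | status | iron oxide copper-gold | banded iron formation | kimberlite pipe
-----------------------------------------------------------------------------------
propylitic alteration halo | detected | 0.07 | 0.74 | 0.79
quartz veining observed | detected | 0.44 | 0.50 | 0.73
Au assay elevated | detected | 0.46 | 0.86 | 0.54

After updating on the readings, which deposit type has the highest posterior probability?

For each hypothesis, the unnormalized posterior weight is prior × product of the reading likelihoods:
  iron oxide copper-gold: 0.577 × 0.07 × 0.44 × 0.46 = 0.0081749
  banded iron formation: 0.145 × 0.74 × 0.50 × 0.86 = 0.046139
  kimberlite pipe: 0.278 × 0.79 × 0.73 × 0.54 = 0.086574
The unnormalized weights sum to 0.14089.
P(iron oxide copper-gold | evidence) ≈ 0.0081749 / 0.14089 ≈ 0.058
P(banded iron formation | evidence) ≈ 0.046139 / 0.14089 ≈ 0.327
P(kimberlite pipe | evidence) ≈ 0.086574 / 0.14089 ≈ 0.614
The largest is 0.614, so kimberlite pipe is most probable.

kimberlite pipe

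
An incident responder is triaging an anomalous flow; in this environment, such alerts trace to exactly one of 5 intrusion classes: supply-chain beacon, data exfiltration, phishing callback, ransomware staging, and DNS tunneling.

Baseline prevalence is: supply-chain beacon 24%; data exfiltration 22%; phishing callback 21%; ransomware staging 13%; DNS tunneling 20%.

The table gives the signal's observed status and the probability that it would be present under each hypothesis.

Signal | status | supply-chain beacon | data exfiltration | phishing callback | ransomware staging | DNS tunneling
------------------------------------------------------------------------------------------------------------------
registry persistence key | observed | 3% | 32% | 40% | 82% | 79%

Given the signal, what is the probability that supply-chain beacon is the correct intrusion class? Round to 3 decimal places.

For each hypothesis, the unnormalized posterior weight is prior × likelihood:
  supply-chain beacon: 0.24 × 0.03 = 0.0072
  data exfiltration: 0.22 × 0.32 = 0.0704
  phishing callback: 0.21 × 0.40 = 0.084
  ransomware staging: 0.13 × 0.82 = 0.1066
  DNS tunneling: 0.20 × 0.79 = 0.158
Marginal likelihood of the evidence = 0.4262.
P(supply-chain beacon | evidence) = 0.0072 / 0.4262 ≈ 0.017.

0.017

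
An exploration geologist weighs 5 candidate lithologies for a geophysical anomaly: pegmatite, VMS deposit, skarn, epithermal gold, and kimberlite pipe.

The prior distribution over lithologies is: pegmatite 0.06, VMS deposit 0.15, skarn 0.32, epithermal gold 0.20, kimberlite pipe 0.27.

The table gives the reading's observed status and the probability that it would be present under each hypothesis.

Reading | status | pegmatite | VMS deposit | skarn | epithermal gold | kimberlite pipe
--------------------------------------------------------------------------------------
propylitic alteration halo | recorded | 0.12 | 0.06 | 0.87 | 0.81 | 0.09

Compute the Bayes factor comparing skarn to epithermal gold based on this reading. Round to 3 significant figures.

1.07

The Bayes factor is the ratio of the two likelihoods.
  skarn: 0.87
  epithermal gold: 0.81
Bayes factor = 0.87 / 0.81 ≈ 1.07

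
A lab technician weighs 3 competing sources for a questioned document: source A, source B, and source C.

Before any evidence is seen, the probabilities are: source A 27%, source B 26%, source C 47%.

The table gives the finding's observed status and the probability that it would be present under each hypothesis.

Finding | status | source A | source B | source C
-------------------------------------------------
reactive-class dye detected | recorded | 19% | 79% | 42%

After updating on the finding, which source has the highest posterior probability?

source B

By Bayes' rule, the unnormalized weight for each hypothesis is prior × likelihood:
  source A: 0.27 × 0.19 = 0.0513
  source B: 0.26 × 0.79 = 0.2054
  source C: 0.47 × 0.42 = 0.1974
Normalizing constant Z = 0.0513 + 0.2054 + 0.1974 = 0.4541.
P(source A | evidence) ≈ 0.0513 / 0.4541 ≈ 0.113
P(source B | evidence) ≈ 0.2054 / 0.4541 ≈ 0.452
P(source C | evidence) ≈ 0.1974 / 0.4541 ≈ 0.435
The largest is 0.452, so source B is most probable.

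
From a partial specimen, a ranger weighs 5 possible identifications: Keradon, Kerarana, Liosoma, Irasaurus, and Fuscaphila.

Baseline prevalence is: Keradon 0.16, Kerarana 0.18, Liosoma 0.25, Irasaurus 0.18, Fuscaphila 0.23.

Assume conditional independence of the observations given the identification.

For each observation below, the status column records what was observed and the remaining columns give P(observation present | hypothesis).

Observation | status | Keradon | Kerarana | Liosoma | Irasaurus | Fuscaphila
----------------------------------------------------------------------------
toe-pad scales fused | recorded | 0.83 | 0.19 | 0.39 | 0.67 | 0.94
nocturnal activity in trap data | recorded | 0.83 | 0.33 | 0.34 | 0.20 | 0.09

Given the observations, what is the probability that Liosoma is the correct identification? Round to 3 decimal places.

For each hypothesis, the unnormalized posterior weight is prior × product of the observation likelihoods:
  Keradon: 0.16 × 0.83 × 0.83 = 0.11022
  Kerarana: 0.18 × 0.19 × 0.33 = 0.011286
  Liosoma: 0.25 × 0.39 × 0.34 = 0.03315
  Irasaurus: 0.18 × 0.67 × 0.20 = 0.02412
  Fuscaphila: 0.23 × 0.94 × 0.09 = 0.019458
Normalizing constant Z = 0.11022 + 0.011286 + 0.03315 + 0.02412 + 0.019458 = 0.19824.
P(Liosoma | evidence) = 0.03315 / 0.19824 ≈ 0.167.

0.167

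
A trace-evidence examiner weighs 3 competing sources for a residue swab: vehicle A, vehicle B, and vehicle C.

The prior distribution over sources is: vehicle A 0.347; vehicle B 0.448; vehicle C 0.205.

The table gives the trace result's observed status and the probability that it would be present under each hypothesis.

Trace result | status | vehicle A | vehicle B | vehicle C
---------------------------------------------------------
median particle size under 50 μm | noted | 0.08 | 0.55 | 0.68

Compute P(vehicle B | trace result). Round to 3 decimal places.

By Bayes' rule, the unnormalized weight for each hypothesis is prior × likelihood:
  vehicle A: 0.347 × 0.08 = 0.02776
  vehicle B: 0.448 × 0.55 = 0.2464
  vehicle C: 0.205 × 0.68 = 0.1394
Normalizing constant Z = 0.02776 + 0.2464 + 0.1394 = 0.41356.
P(vehicle B | evidence) = 0.2464 / 0.41356 ≈ 0.596.

0.596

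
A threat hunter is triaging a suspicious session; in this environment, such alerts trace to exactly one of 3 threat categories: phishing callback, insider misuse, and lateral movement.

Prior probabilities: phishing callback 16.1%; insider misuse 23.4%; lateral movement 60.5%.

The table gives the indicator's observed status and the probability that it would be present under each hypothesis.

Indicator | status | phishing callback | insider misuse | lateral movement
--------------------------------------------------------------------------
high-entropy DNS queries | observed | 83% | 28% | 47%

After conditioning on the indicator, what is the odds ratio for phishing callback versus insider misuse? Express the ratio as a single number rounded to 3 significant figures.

2.04

The normalizing constant cancels in an odds ratio, so compute prior × likelihood for the two hypotheses only:
  phishing callback: 0.161 × 0.83 = 0.13363
  insider misuse: 0.234 × 0.28 = 0.06552
Posterior odds = 0.13363 / 0.06552 ≈ 2.04.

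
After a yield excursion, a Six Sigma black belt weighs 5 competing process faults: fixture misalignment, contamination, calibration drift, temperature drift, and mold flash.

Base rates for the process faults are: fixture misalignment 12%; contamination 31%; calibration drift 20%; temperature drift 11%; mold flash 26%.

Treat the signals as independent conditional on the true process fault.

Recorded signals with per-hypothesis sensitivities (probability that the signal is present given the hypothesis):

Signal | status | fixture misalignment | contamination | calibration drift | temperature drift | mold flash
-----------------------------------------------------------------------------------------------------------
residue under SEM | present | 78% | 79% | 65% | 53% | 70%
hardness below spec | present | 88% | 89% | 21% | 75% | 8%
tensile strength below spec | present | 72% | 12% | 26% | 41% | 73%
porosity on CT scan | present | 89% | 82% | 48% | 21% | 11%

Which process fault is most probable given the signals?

Multiply each prior by the joint likelihood of the signal pattern:
  fixture misalignment: 0.12 × 0.78 × 0.88 × 0.72 × 0.89 = 0.052781
  contamination: 0.31 × 0.79 × 0.89 × 0.12 × 0.82 = 0.021447
  calibration drift: 0.20 × 0.65 × 0.21 × 0.26 × 0.48 = 0.003407
  temperature drift: 0.11 × 0.53 × 0.75 × 0.41 × 0.21 = 0.0037647
  mold flash: 0.26 × 0.70 × 0.08 × 0.73 × 0.11 = 0.0011692
Normalizing constant Z = 0.052781 + 0.021447 + 0.003407 + 0.0037647 + 0.0011692 = 0.08257.
P(fixture misalignment | evidence) ≈ 0.052781 / 0.08257 ≈ 0.639
P(contamination | evidence) ≈ 0.021447 / 0.08257 ≈ 0.260
P(calibration drift | evidence) ≈ 0.003407 / 0.08257 ≈ 0.041
P(temperature drift | evidence) ≈ 0.0037647 / 0.08257 ≈ 0.046
P(mold flash | evidence) ≈ 0.0011692 / 0.08257 ≈ 0.014
The largest is 0.639, so fixture misalignment is most probable.

fixture misalignment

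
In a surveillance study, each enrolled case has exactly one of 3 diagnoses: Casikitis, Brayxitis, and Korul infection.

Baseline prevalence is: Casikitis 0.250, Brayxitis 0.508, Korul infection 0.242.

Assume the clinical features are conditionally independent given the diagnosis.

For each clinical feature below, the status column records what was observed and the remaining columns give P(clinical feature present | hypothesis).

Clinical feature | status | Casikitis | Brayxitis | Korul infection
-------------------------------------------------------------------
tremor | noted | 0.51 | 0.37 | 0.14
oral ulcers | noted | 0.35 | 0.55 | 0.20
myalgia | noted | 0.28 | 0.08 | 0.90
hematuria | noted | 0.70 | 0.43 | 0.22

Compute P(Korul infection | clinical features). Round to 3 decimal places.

0.098

By Bayes' rule with conditional independence, the unnormalized weight for each hypothesis is prior × ∏ likelihoods:
  Casikitis: 0.250 × 0.51 × 0.35 × 0.28 × 0.70 = 0.0087465
  Brayxitis: 0.508 × 0.37 × 0.55 × 0.08 × 0.43 = 0.0035562
  Korul infection: 0.242 × 0.14 × 0.20 × 0.90 × 0.22 = 0.0013416
Marginal likelihood of the evidence = 0.013644.
P(Korul infection | evidence) = 0.0013416 / 0.013644 ≈ 0.098.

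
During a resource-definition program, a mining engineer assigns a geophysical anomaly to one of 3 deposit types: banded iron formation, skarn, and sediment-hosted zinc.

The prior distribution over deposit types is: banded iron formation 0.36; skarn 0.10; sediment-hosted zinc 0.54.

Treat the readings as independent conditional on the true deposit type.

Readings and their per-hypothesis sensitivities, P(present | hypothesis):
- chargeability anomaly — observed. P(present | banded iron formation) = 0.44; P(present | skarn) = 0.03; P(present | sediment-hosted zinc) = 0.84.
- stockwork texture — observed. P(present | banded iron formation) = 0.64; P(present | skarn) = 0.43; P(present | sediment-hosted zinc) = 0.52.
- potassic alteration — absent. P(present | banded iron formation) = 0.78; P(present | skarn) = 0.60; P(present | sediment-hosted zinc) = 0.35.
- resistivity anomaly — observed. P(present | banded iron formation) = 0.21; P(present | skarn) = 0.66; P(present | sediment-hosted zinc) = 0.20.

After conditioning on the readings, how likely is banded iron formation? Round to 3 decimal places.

By Bayes' rule with conditional independence, the unnormalized weight for each hypothesis is prior × ∏ likelihoods (using 1 − P(present | H) for each absent reading):
  banded iron formation: 0.36 × 0.44 × 0.64 × (1 − 0.78) × 0.21 = 0.0046836
  skarn: 0.10 × 0.03 × 0.43 × (1 − 0.60) × 0.66 = 0.00034056
  sediment-hosted zinc: 0.54 × 0.84 × 0.52 × (1 − 0.35) × 0.20 = 0.030663
The unnormalized weights sum to 0.035687.
P(banded iron formation | evidence) = 0.0046836 / 0.035687 ≈ 0.131.

0.131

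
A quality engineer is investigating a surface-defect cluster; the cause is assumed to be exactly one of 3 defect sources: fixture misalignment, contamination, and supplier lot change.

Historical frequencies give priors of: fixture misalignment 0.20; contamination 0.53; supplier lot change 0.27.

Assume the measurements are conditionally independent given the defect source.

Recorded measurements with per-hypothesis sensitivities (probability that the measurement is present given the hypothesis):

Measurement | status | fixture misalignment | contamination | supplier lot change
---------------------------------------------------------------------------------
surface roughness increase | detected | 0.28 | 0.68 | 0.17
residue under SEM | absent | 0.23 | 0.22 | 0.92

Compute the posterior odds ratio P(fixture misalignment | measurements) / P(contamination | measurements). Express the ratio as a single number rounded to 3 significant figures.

Unnormalized posterior weight (prior times the measurement likelihoods) for each of the two hypotheses (using 1 − P(present | H) for each absent measurement):
  fixture misalignment: 0.20 × 0.28 × (1 − 0.23) = 0.04312
  contamination: 0.53 × 0.68 × (1 − 0.22) = 0.28111
Odds(fixture misalignment : contamination) = 0.04312 / 0.28111 ≈ 0.153.

0.153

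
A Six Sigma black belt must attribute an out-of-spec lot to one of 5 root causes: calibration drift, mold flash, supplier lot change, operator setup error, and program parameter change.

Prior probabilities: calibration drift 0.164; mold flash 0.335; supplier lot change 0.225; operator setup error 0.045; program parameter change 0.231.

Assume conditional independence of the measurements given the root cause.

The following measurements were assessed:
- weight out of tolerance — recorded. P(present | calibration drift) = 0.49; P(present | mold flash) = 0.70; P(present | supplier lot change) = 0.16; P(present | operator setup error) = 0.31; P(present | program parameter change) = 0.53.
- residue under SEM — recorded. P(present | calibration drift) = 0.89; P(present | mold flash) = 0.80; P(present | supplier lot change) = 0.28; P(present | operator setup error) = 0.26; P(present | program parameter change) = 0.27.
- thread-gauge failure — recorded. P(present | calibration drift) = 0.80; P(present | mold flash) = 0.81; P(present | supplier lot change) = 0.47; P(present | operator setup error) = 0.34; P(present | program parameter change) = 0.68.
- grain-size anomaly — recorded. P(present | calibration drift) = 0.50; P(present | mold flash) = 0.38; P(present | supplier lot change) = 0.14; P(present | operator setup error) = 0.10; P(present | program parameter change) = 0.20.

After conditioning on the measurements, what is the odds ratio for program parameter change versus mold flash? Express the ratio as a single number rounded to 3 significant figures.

Unnormalized posterior weight (prior times the measurement likelihoods) for each of the two hypotheses:
  program parameter change: 0.231 × 0.53 × 0.27 × 0.68 × 0.20 = 0.0044956
  mold flash: 0.335 × 0.70 × 0.80 × 0.81 × 0.38 = 0.057743
Posterior odds = 0.0044956 / 0.057743 ≈ 0.0779.

0.0779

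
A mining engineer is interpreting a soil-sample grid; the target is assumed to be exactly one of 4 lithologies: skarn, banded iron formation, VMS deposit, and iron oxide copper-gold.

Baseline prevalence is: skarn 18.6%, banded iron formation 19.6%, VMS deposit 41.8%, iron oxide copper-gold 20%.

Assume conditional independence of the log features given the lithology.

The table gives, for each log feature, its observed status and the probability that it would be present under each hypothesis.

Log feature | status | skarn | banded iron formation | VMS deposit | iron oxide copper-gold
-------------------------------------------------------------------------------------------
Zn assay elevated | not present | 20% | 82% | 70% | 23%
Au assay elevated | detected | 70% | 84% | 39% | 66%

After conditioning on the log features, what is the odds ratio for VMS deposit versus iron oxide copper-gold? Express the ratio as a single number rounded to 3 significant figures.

0.481

Unnormalized posterior weight (prior times the log feature likelihoods) for each of the two hypotheses (using 1 − P(present | H) for each absent log feature):
  VMS deposit: 0.418 × (1 − 0.70) × 0.39 = 0.048906
  iron oxide copper-gold: 0.200 × (1 − 0.23) × 0.66 = 0.10164
Posterior odds = 0.048906 / 0.10164 ≈ 0.481.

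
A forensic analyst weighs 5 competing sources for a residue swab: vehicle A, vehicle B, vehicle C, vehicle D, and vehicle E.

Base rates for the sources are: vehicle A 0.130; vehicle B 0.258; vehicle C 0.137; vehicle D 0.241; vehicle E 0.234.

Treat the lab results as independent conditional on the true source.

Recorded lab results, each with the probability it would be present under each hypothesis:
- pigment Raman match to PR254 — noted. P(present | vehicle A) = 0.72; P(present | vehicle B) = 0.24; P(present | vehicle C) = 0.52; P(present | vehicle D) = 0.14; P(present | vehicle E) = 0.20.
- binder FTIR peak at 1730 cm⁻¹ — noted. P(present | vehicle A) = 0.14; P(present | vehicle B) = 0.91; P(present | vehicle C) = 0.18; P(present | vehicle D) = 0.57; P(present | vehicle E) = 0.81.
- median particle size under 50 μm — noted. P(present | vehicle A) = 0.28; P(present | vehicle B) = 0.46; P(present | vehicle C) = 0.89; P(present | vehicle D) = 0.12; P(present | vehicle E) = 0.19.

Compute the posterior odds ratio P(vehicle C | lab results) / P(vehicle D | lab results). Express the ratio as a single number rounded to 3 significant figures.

Posterior odds equal prior odds times the likelihood ratio; only the two competing hypotheses matter.
  vehicle C: 0.137 × 0.52 × 0.18 × 0.89 = 0.011413
  vehicle D: 0.241 × 0.14 × 0.57 × 0.12 = 0.0023078
Odds(vehicle C : vehicle D) = 0.011413 / 0.0023078 ≈ 4.95.

4.95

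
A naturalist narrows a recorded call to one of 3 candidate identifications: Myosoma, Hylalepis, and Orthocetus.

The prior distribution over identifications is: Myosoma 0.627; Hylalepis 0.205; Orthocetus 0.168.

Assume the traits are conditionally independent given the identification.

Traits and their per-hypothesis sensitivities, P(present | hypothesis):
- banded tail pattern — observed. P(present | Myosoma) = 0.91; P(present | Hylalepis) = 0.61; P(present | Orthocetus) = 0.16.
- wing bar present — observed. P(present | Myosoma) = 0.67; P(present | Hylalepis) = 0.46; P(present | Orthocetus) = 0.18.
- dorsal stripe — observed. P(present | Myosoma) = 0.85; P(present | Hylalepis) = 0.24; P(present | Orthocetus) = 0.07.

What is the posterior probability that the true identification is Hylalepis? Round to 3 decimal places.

For each hypothesis, the unnormalized posterior weight is prior × product of the trait likelihoods:
  Myosoma: 0.627 × 0.91 × 0.67 × 0.85 = 0.32494
  Hylalepis: 0.205 × 0.61 × 0.46 × 0.24 = 0.013806
  Orthocetus: 0.168 × 0.16 × 0.18 × 0.07 = 0.00033869
Marginal likelihood of the evidence = 0.33908.
P(Hylalepis | evidence) = 0.013806 / 0.33908 ≈ 0.041.

0.041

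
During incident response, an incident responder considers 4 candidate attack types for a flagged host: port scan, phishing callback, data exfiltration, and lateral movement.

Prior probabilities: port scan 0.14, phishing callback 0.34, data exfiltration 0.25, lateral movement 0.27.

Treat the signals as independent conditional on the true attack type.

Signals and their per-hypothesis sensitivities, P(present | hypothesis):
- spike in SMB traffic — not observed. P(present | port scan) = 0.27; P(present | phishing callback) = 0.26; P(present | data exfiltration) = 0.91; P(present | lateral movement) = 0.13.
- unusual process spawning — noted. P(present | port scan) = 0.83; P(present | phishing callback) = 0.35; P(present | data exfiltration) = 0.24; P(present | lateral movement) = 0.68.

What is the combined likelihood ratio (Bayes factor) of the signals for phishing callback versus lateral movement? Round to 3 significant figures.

Joint likelihood of the signal pattern under each hypothesis (using 1 − P(present | H) for each absent signal):
  phishing callback: (1 − 0.26) × 0.35 = 0.259
  lateral movement: (1 − 0.13) × 0.68 = 0.5916
Bayes factor = 0.259 / 0.5916 ≈ 0.438

0.438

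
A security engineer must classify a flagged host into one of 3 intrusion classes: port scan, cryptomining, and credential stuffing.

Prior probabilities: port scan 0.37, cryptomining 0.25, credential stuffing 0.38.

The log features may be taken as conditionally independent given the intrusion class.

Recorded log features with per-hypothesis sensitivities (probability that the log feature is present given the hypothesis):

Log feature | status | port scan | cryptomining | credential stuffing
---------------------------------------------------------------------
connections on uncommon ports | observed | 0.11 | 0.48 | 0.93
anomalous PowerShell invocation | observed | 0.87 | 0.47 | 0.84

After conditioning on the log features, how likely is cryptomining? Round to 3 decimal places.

0.145

Multiply each prior by the joint likelihood of the log feature pattern:
  port scan: 0.37 × 0.11 × 0.87 = 0.035409
  cryptomining: 0.25 × 0.48 × 0.47 = 0.0564
  credential stuffing: 0.38 × 0.93 × 0.84 = 0.29686
The unnormalized weights sum to 0.38866.
P(cryptomining | evidence) = 0.0564 / 0.38866 ≈ 0.145.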